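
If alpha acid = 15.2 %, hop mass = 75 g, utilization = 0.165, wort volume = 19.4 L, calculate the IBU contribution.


IBU = (α/100)·mass·U·1000 / V
IBU = (15.2/100)·75·0.165·1000 / 19.4

96.9588 IBU


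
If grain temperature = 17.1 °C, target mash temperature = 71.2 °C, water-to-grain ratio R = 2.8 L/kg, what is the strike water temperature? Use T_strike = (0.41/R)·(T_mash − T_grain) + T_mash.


T_strike = (0.41/2.8)·(71.2 − 17.1) + 71.2

79.1218 °C


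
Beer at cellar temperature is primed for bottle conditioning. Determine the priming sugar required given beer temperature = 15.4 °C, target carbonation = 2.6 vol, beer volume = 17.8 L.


residual = 14.695·(0.01821 + 0.09011·e^(−0.04·T));  sugar = (target − residual)·4.0·V
residual = 14.695·(0.01821 + 0.09011·e^(−0.04·15.4)) = 0.9828
sugar = (2.6 − 0.9828)·4.0·17.8

115.1461 g


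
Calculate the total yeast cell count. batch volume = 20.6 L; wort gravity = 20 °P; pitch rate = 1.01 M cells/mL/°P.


cells (billions) = rate · V_L · °P
cells = 1.01 · 20.6 · 20

416.1200 billion cells


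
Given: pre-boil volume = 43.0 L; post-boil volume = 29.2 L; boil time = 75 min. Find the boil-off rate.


rate = (V_pre − V_post) / (t_min/60)
rate = (43.0 − 29.2) / (75/60)

11.0400 L/hr


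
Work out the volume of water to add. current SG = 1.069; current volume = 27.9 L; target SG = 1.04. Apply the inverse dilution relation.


V_water = V·((SG_curr − 1)/(SG_target − 1) − 1)
V_water = 27.9·((1.069 − 1)/(1.04 − 1) − 1)

20.2275 L


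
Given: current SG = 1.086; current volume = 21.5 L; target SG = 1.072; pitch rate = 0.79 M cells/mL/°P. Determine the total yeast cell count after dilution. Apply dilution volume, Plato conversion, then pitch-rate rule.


V_w = V·((SG_c−1)/(SG_t−1)−1);  °P = 259 − 259/SG_t;  cells = rate·(V+V_w)·°P
V_w = 21.5·((1.086−1)/(1.072−1)−1) = 4.1806
V_final = 21.5 + 4.1806 = 25.6806
°P = 259 − 259/1.072 = 17.3955
cells = 0.79·25.6806·17.3955

352.9141 billion cells


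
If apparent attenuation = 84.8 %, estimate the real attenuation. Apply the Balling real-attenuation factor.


RA = AA · 0.8192
RA = 84.8 · 0.8192

69.4682 %


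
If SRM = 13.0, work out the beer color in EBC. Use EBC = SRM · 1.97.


EBC = 13.0 · 1.97

25.6100 EBC


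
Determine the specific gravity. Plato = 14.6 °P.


SG = 259/(259 − P)
SG = 259/(259 − 14.6)

1.0597


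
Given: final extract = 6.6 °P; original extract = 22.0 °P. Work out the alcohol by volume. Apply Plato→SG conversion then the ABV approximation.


SG = 259/(259 − P);  ABV = (OG − FG)·131.25
OG = 259/(259 − 22.0) = 1.0928
FG = 259/(259 − 6.6) = 1.0261
ABV = (1.0928 − 1.0261)·131.25

8.7515 % ABV


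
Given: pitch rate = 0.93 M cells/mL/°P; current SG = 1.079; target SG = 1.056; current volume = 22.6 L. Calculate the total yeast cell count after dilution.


V_w = V·((SG_c−1)/(SG_t−1)−1);  °P = 259 − 259/SG_t;  cells = rate·(V+V_w)·°P
V_w = 22.6·((1.079−1)/(1.056−1)−1) = 9.2821
V_final = 22.6 + 9.2821 = 31.8821
°P = 259 − 259/1.056 = 13.7348
cells = 0.93·31.8821·13.7348

407.2437 billion cells


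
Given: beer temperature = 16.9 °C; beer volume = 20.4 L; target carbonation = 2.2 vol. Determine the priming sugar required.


residual = 14.695·(0.01821 + 0.09011·e^(−0.04·T));  sugar = (target − residual)·4.0·V
residual = 14.695·(0.01821 + 0.09011·e^(−0.04·16.9)) = 0.9411
sugar = (2.2 − 0.9411)·4.0·20.4

102.7238 g


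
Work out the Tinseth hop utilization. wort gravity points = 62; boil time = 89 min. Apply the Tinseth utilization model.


U = 1.65·0.000125^(GP/1000) · (1 − e^(−0.04·t))/4.15
bigness = 1.65·0.000125^(62/1000) = 0.9451
boil_factor = (1 − e^(−0.04·89))/4.15 = 0.2341
U = 0.9451 · 0.2341

0.2213


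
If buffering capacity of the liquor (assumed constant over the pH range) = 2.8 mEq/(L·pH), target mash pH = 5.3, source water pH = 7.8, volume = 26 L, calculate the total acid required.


acid = buffering capacity · (pH_source − pH_target) · V
acid = 2.8 · (7.8 − 5.3) · 26

182.0000 mEq


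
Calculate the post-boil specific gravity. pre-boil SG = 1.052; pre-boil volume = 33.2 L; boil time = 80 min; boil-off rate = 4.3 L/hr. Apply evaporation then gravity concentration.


V_post = V_pre − rate·(t/60);  SG_post = 1 + (SG_pre−1)·V_pre/V_post
V_post = 33.2 − 4.3·(80/60) = 27.4667
SG_post = 1 + (1.052 − 1)·33.2/27.4667

1.0629


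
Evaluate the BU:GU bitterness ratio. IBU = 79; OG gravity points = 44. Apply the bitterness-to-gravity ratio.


BU:GU = IBU / OG_points
BU:GU = 79 / 44

1.7955


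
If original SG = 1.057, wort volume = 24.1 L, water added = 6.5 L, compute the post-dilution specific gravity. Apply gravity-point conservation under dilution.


SG_new = 1 + (SG_old − 1)·V_old/(V_old + V_water)
pts = (1.057 − 1)·1000·24.1/(24.1 + 6.5) = 44.8922
SG_new = 1 + 44.8922/1000

1.0449


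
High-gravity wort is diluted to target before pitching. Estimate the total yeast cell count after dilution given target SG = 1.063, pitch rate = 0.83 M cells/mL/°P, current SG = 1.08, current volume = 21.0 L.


V_w = V·((SG_c−1)/(SG_t−1)−1);  °P = 259 − 259/SG_t;  cells = rate·(V+V_w)·°P
V_w = 21.0·((1.08−1)/(1.063−1)−1) = 5.6667
V_final = 21.0 + 5.6667 = 26.6667
°P = 259 − 259/1.063 = 15.3500
cells = 0.83·26.6667·15.3500

339.7456 billion cells


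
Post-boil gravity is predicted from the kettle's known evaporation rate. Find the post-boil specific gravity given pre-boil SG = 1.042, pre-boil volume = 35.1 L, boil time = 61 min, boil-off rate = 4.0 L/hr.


V_post = V_pre − rate·(t/60);  SG_post = 1 + (SG_pre−1)·V_pre/V_post
V_post = 35.1 − 4.0·(61/60) = 31.0333
SG_post = 1 + (1.042 − 1)·35.1/31.0333

1.0475


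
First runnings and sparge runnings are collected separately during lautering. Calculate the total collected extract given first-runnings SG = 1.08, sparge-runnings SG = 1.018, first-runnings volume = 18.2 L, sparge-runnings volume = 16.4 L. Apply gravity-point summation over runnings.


total = Σ (SG_i − 1)·1000·V_i
first = (1.08 − 1)·1000·18.2 = 1456.0000
sparge = (1.018 − 1)·1000·16.4 = 295.2000
total = 1456.0000 + 295.2000

1751.2000 gravity·L


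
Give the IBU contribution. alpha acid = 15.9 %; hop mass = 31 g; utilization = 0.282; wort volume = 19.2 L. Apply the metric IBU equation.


IBU = (α/100)·mass·U·1000 / V
IBU = (15.9/100)·31·0.282·1000 / 19.2

72.3947 IBU


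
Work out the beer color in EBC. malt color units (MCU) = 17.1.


SRM = 1.4922·MCU^0.6859;  EBC = SRM·1.97
SRM = 1.4922·17.1^0.6859 = 10.4602
EBC = 10.4602·1.97

20.6066 EBC


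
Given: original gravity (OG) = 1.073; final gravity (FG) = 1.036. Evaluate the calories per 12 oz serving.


ABW = (OG−FG)·131.25·0.79/FG;  °P = 259 − 259/SG (for OG→OE and FG→AE);  RE = 0.1808·OE + 0.8192·AE;  Cal = (6.9·ABW + 4·(RE−0.1))·FG·3.55
ABW = (1.073 − 1.036)·131.25·0.79/1.036 = 3.7031
OE = 259 − 259/1.073 = 17.6207 °P
AE = 259 − 259/1.036 = 9.0000 °P
RE = 0.1808·17.6207 + 0.8192·9.0000 = 10.5586 °P
Cal = (6.9·3.7031 + 4·(10.5586−0.1))·1.036·3.55

247.8324 kcal


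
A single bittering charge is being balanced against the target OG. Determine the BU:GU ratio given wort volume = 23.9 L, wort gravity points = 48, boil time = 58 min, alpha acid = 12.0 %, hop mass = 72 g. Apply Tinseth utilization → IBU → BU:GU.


U = 1.65·0.000125^(GP/1000)·(1−e^(−0.04t))/4.15;  IBU = (α/100)·m·U·1000/V;  BU:GU = IBU/GP
U = 1.65·0.000125^(48/1000)·(1−e^(−0.04·58))/4.15 = 0.2329
IBU = (12.0/100)·72·0.2329·1000/23.9 = 84.1934
BU:GU = 84.1934/48

1.7540


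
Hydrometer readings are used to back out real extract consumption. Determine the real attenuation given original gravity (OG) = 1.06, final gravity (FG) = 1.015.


AA = (OG−FG)/(OG−1)·100;  RA = AA·0.8192
AA = (1.06 − 1.015)/(1.06 − 1)·100 = 75.0000
RA = 75.0000·0.8192

61.4400 %


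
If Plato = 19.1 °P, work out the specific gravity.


SG = 259/(259 − P)
SG = 259/(259 − 19.1)

1.0796


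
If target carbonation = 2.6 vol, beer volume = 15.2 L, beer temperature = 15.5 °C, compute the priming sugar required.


residual = 14.695·(0.01821 + 0.09011·e^(−0.04·T));  sugar = (target − residual)·4.0·V
residual = 14.695·(0.01821 + 0.09011·e^(−0.04·15.5)) = 0.9799
sugar = (2.6 − 0.9799)·4.0·15.2

98.5006 g


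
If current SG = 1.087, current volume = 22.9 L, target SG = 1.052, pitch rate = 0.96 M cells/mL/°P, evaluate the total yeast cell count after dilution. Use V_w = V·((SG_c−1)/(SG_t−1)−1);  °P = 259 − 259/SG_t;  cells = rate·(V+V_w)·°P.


V_w = 22.9·((1.087−1)/(1.052−1)−1) = 15.4135
V_final = 22.9 + 15.4135 = 38.3135
°P = 259 − 259/1.052 = 12.8023
cells = 0.96·38.3135·12.8023

470.8797 billion cells


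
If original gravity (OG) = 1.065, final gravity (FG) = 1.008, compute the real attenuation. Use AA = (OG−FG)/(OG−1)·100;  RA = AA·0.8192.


AA = (1.065 − 1.008)/(1.065 − 1)·100 = 87.6923
RA = 87.6923·0.8192

71.8375 %


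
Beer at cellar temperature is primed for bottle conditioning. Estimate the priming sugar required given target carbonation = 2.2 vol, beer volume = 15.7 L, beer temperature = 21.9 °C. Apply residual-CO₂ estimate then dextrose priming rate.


residual = 14.695·(0.01821 + 0.09011·e^(−0.04·T));  sugar = (target − residual)·4.0·V
residual = 14.695·(0.01821 + 0.09011·e^(−0.04·21.9)) = 0.8190
sugar = (2.2 − 0.8190)·4.0·15.7

86.7244 g


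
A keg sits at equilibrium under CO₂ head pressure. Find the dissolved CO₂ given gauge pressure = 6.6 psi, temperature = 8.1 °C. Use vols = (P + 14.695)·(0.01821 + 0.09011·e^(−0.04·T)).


vols = (6.6 + 14.695)·(0.01821 + 0.09011·e^(−0.04·8.1))

1.7756 volumes


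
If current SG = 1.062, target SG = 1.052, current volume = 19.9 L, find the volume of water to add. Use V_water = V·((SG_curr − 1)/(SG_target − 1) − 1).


V_water = 19.9·((1.062 − 1)/(1.052 − 1) − 1)

3.8269 L


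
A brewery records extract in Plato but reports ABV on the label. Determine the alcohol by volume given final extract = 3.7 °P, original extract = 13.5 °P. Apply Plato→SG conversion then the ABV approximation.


SG = 259/(259 − P);  ABV = (OG − FG)·131.25
OG = 259/(259 − 13.5) = 1.0550
FG = 259/(259 − 3.7) = 1.0145
ABV = (1.0550 − 1.0145)·131.25

5.3152 % ABV


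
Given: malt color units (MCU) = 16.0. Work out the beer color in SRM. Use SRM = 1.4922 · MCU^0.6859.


SRM = 1.4922 · 16.0^0.6859

9.9939 SRM


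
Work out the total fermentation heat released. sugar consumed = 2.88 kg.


Q = m_sugar · 590 kJ/kg
Q = 2.88 · 590

1699.2000 kJ


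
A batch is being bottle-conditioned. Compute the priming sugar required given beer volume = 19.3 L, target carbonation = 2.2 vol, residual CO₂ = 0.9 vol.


sugar = (target − residual)·4.0·V
sugar = (2.2 − 0.9)·4.0·19.3

100.3600 g


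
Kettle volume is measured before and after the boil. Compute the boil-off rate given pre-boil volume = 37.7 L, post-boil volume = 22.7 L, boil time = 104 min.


rate = (V_pre − V_post) / (t_min/60)
rate = (37.7 − 22.7) / (104/60)

8.6538 L/hr


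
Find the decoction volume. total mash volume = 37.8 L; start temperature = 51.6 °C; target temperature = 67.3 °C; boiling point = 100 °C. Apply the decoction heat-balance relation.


V_dec = V_total·(T_target − T_start)/(T_boil − T_start)
V_dec = 37.8·(67.3 − 51.6)/(100 − 51.6)

12.2616 L


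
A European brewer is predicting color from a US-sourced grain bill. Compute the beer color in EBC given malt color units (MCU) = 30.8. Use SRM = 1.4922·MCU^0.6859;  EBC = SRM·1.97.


SRM = 1.4922·30.8^0.6859 = 15.6612
EBC = 15.6612·1.97

30.8525 EBC


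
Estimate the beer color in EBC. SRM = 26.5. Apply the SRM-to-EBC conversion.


EBC = SRM · 1.97
EBC = 26.5 · 1.97

52.2050 EBC


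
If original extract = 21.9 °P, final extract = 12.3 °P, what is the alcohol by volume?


SG = 259/(259 − P);  ABV = (OG − FG)·131.25
OG = 259/(259 − 21.9) = 1.0924
FG = 259/(259 − 12.3) = 1.0499
ABV = (1.0924 − 1.0499)·131.25

5.5792 % ABV


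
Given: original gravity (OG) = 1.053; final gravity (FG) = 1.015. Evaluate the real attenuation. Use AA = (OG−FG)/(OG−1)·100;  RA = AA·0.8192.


AA = (1.053 − 1.015)/(1.053 − 1)·100 = 71.6981
RA = 71.6981·0.8192

58.7351 %


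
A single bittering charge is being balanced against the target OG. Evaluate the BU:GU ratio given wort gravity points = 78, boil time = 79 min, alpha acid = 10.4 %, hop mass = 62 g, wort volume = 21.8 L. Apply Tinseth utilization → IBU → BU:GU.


U = 1.65·0.000125^(GP/1000)·(1−e^(−0.04t))/4.15;  IBU = (α/100)·m·U·1000/V;  BU:GU = IBU/GP
U = 1.65·0.000125^(78/1000)·(1−e^(−0.04·79))/4.15 = 0.1889
IBU = (10.4/100)·62·0.1889·1000/21.8 = 55.8645
BU:GU = 55.8645/78

0.7162


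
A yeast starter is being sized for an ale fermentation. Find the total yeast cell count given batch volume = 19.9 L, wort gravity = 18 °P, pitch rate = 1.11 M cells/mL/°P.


cells (billions) = rate · V_L · °P
cells = 1.11 · 19.9 · 18

397.6020 billion cells


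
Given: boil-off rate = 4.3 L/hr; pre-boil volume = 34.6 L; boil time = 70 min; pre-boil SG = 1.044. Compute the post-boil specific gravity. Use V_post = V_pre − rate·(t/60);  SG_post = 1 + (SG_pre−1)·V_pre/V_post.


V_post = 34.6 − 4.3·(70/60) = 29.5833
SG_post = 1 + (1.044 − 1)·34.6/29.5833

1.0515


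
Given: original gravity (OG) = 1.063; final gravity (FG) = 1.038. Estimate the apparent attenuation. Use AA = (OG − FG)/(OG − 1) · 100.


AA = (1.063 − 1.038)/(1.063 − 1) · 100

39.6825 %


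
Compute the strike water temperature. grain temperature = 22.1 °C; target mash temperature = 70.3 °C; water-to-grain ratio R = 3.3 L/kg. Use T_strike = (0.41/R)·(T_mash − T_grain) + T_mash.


T_strike = (0.41/3.3)·(70.3 − 22.1) + 70.3

76.2885 °C


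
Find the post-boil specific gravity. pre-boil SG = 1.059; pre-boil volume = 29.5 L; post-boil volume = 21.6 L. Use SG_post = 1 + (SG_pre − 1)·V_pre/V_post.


pts_pre = (1.059 − 1)·1000 = 59.0000
pts_post = 59.0000·29.5/21.6 = 80.5787
SG_post = 1 + 80.5787/1000

1.0806


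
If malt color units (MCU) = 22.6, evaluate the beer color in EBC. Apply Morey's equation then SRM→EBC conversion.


SRM = 1.4922·MCU^0.6859;  EBC = SRM·1.97
SRM = 1.4922·22.6^0.6859 = 12.6651
EBC = 12.6651·1.97

24.9503 EBC


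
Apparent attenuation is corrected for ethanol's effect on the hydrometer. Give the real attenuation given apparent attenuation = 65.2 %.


RA = AA · 0.8192
RA = 65.2 · 0.8192

53.4118 %


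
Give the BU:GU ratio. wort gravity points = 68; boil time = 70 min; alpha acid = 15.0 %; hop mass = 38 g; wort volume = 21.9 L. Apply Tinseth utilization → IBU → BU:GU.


U = 1.65·0.000125^(GP/1000)·(1−e^(−0.04t))/4.15;  IBU = (α/100)·m·U·1000/V;  BU:GU = IBU/GP
U = 1.65·0.000125^(68/1000)·(1−e^(−0.04·70))/4.15 = 0.2027
IBU = (15.0/100)·38·0.2027·1000/21.9 = 52.7485
BU:GU = 52.7485/68

0.7757


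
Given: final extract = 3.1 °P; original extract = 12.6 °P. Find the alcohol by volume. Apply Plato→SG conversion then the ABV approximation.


SG = 259/(259 − P);  ABV = (OG − FG)·131.25
OG = 259/(259 − 12.6) = 1.0511
FG = 259/(259 − 3.1) = 1.0121
ABV = (1.0511 − 1.0121)·131.25

5.1217 % ABV


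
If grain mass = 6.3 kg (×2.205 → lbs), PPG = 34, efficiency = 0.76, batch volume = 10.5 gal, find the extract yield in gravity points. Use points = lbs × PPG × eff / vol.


lbs = 6.3 × 2.205 = 13.8915
points = 13.8915 × 34 × 0.76 / 10.5

34.1863 points


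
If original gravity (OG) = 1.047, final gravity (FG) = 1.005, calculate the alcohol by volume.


ABV = (OG − FG) · 131.25
ABV = (1.047 − 1.005) · 131.25

5.5125 % ABV


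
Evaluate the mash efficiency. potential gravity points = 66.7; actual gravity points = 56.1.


efficiency = actual / potential × 100
efficiency = 56.1 / 66.7 × 100

84.1079 %


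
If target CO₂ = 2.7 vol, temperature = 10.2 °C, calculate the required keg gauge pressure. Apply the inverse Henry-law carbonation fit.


psi = vols/(0.01821 + 0.09011·e^(−0.04·T)) − 14.695
psi = 2.7/(0.01821 + 0.09011·e^(−0.04·10.2)) − 14.695

19.8622 psi


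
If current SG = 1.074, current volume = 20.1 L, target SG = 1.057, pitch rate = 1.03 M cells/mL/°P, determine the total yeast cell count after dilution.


V_w = V·((SG_c−1)/(SG_t−1)−1);  °P = 259 − 259/SG_t;  cells = rate·(V+V_w)·°P
V_w = 20.1·((1.074−1)/(1.057−1)−1) = 5.9947
V_final = 20.1 + 5.9947 = 26.0947
°P = 259 − 259/1.057 = 13.9669
cells = 1.03·26.0947·13.9669

375.3961 billion cells


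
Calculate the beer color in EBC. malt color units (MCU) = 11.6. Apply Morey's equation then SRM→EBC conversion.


SRM = 1.4922·MCU^0.6859;  EBC = SRM·1.97
SRM = 1.4922·11.6^0.6859 = 8.0157
EBC = 8.0157·1.97

15.7908 EBC


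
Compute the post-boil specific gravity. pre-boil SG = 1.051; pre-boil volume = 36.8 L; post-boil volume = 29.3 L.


SG_post = 1 + (SG_pre − 1)·V_pre/V_post
pts_pre = (1.051 − 1)·1000 = 51.0000
pts_post = 51.0000·36.8/29.3 = 64.0546
SG_post = 1 + 64.0546/1000

1.0641


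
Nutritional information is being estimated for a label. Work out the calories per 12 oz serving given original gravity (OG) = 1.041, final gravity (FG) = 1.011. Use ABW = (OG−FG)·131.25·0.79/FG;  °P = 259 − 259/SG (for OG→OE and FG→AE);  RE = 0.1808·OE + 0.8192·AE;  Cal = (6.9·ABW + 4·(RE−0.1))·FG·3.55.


ABW = (1.041 − 1.011)·131.25·0.79/1.011 = 3.0768
OE = 259 − 259/1.041 = 10.2008 °P
AE = 259 − 259/1.011 = 2.8180 °P
RE = 0.1808·10.2008 + 0.8192·2.8180 = 4.1528 °P
Cal = (6.9·3.0768 + 4·(4.1528−0.1))·1.011·3.55

134.3777 kcal


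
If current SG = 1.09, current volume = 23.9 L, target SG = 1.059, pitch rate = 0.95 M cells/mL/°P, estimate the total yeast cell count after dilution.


V_w = V·((SG_c−1)/(SG_t−1)−1);  °P = 259 − 259/SG_t;  cells = rate·(V+V_w)·°P
V_w = 23.9·((1.09−1)/(1.059−1)−1) = 12.5576
V_final = 23.9 + 12.5576 = 36.4576
°P = 259 − 259/1.059 = 14.4297
cells = 0.95·36.4576·14.4297

499.7673 billion cells


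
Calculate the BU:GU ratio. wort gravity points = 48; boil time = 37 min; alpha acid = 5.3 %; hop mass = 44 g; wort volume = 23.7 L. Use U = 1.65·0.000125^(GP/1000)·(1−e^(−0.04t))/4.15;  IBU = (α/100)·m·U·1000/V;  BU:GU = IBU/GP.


U = 1.65·0.000125^(48/1000)·(1−e^(−0.04·37))/4.15 = 0.1995
IBU = (5.3/100)·44·0.1995·1000/23.7 = 19.6286
BU:GU = 19.6286/48

0.4089


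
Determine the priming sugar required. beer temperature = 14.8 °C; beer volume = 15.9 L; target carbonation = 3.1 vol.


residual = 14.695·(0.01821 + 0.09011·e^(−0.04·T));  sugar = (target − residual)·4.0·V
residual = 14.695·(0.01821 + 0.09011·e^(−0.04·14.8)) = 1.0002
sugar = (3.1 − 1.0002)·4.0·15.9

133.5504 g


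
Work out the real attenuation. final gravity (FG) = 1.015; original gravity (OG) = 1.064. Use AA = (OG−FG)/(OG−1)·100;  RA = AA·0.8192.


AA = (1.064 − 1.015)/(1.064 − 1)·100 = 76.5625
RA = 76.5625·0.8192

62.7200 %


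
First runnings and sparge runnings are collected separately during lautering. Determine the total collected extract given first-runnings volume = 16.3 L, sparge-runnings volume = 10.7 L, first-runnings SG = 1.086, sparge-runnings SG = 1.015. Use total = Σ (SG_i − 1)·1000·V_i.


first = (1.086 − 1)·1000·16.3 = 1401.8000
sparge = (1.015 − 1)·1000·10.7 = 160.5000
total = 1401.8000 + 160.5000

1562.3000 gravity·L


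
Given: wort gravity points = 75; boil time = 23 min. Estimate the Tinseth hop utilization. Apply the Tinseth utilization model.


U = 1.65·0.000125^(GP/1000) · (1 − e^(−0.04·t))/4.15
bigness = 1.65·0.000125^(75/1000) = 0.8409
boil_factor = (1 − e^(−0.04·23))/4.15 = 0.1449
U = 0.8409 · 0.1449

0.1219


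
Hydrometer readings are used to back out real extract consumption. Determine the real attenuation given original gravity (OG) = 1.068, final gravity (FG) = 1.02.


AA = (OG−FG)/(OG−1)·100;  RA = AA·0.8192
AA = (1.068 − 1.02)/(1.068 − 1)·100 = 70.5882
RA = 70.5882·0.8192

57.8259 %


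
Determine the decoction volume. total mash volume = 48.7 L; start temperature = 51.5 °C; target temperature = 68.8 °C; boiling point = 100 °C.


V_dec = V_total·(T_target − T_start)/(T_boil − T_start)
V_dec = 48.7·(68.8 − 51.5)/(100 − 51.5)

17.3713 L


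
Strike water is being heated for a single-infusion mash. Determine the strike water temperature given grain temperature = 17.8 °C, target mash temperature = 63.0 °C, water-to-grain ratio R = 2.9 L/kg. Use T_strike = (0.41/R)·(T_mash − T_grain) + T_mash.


T_strike = (0.41/2.9)·(63.0 − 17.8) + 63.0

69.3903 °C


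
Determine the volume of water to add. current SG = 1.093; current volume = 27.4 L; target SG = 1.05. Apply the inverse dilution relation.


V_water = V·((SG_curr − 1)/(SG_target − 1) − 1)
V_water = 27.4·((1.093 − 1)/(1.05 − 1) − 1)

23.5640 L


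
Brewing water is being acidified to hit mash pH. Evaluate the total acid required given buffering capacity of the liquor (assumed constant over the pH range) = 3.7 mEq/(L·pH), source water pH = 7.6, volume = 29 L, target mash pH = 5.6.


acid = buffering capacity · (pH_source − pH_target) · V
acid = 3.7 · (7.6 − 5.6) · 29

214.6000 mEq


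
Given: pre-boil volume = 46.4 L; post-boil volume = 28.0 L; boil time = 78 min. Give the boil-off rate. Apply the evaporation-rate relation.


rate = (V_pre − V_post) / (t_min/60)
rate = (46.4 − 28.0) / (78/60)

14.1538 L/hr


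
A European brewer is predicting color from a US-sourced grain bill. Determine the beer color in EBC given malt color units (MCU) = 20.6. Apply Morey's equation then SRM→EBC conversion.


SRM = 1.4922·MCU^0.6859;  EBC = SRM·1.97
SRM = 1.4922·20.6^0.6859 = 11.8853
EBC = 11.8853·1.97

23.4140 EBC


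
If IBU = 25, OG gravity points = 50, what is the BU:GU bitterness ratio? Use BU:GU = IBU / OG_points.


BU:GU = 25 / 50

0.5000


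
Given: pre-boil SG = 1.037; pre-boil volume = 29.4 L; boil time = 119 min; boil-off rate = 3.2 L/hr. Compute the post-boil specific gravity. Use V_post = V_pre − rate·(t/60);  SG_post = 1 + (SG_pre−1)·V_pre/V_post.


V_post = 29.4 − 3.2·(119/60) = 23.0533
SG_post = 1 + (1.037 − 1)·29.4/23.0533

1.0472


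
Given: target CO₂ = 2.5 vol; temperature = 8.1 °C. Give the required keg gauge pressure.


psi = vols/(0.01821 + 0.09011·e^(−0.04·T)) − 14.695
psi = 2.5/(0.01821 + 0.09011·e^(−0.04·8.1)) − 14.695

15.2875 psi


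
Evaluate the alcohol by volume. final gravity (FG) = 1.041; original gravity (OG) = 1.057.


ABV = (OG − FG) · 131.25
ABV = (1.057 − 1.041) · 131.25

2.1000 % ABV


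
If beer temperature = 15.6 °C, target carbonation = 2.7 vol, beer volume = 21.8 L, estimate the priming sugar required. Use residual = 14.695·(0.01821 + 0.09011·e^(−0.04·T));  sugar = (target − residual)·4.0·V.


residual = 14.695·(0.01821 + 0.09011·e^(−0.04·15.6)) = 0.9771
sugar = (2.7 − 0.9771)·4.0·21.8

150.2386 g


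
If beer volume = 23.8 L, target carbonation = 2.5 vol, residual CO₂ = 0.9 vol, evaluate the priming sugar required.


sugar = (target − residual)·4.0·V
sugar = (2.5 − 0.9)·4.0·23.8

152.3200 g


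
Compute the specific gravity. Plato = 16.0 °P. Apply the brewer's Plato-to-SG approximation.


SG = 259/(259 − P)
SG = 259/(259 − 16.0)

1.0658


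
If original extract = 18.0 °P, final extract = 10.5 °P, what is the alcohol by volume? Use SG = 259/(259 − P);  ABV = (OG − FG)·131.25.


OG = 259/(259 − 18.0) = 1.0747
FG = 259/(259 − 10.5) = 1.0423
ABV = (1.0747 − 1.0423)·131.25

4.2571 % ABV


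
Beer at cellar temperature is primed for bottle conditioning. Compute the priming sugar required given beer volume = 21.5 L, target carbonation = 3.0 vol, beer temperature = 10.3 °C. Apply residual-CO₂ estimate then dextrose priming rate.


residual = 14.695·(0.01821 + 0.09011·e^(−0.04·T));  sugar = (target − residual)·4.0·V
residual = 14.695·(0.01821 + 0.09011·e^(−0.04·10.3)) = 1.1446
sugar = (3.0 − 1.1446)·4.0·21.5

159.5624 g


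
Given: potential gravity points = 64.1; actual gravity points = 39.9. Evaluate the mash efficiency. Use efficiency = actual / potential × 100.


efficiency = 39.9 / 64.1 × 100

62.2465 %


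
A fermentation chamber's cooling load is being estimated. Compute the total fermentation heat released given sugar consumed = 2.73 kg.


Q = m_sugar · 590 kJ/kg
Q = 2.73 · 590

1610.7000 kJ


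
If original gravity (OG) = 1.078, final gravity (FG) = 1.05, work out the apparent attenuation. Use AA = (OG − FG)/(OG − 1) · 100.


AA = (1.078 − 1.05)/(1.078 − 1) · 100

35.8974 %


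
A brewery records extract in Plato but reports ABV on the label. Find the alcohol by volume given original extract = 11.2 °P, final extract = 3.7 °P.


SG = 259/(259 − P);  ABV = (OG − FG)·131.25
OG = 259/(259 − 11.2) = 1.0452
FG = 259/(259 − 3.7) = 1.0145
ABV = (1.0452 − 1.0145)·131.25

4.0300 % ABV


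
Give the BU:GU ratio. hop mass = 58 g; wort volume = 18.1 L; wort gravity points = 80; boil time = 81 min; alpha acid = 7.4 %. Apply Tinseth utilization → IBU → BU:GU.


U = 1.65·0.000125^(GP/1000)·(1−e^(−0.04t))/4.15;  IBU = (α/100)·m·U·1000/V;  BU:GU = IBU/GP
U = 1.65·0.000125^(80/1000)·(1−e^(−0.04·81))/4.15 = 0.1861
IBU = (7.4/100)·58·0.1861·1000/18.1 = 44.1387
BU:GU = 44.1387/80

0.5517


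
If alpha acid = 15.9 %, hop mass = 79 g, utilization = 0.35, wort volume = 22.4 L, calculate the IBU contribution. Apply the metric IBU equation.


IBU = (α/100)·mass·U·1000 / V
IBU = (15.9/100)·79·0.35·1000 / 22.4

196.2656 IBU


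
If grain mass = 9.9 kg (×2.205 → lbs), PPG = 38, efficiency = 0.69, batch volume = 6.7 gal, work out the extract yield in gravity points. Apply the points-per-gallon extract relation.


points = lbs × PPG × eff / vol
lbs = 9.9 × 2.205 = 21.8295
points = 21.8295 × 38 × 0.69 / 6.7

85.4283 points


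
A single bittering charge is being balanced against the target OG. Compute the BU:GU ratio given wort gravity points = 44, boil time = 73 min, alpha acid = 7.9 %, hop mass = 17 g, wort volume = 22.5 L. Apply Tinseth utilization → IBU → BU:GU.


U = 1.65·0.000125^(GP/1000)·(1−e^(−0.04t))/4.15;  IBU = (α/100)·m·U·1000/V;  BU:GU = IBU/GP
U = 1.65·0.000125^(44/1000)·(1−e^(−0.04·73))/4.15 = 0.2533
IBU = (7.9/100)·17·0.2533·1000/22.5 = 15.1187
BU:GU = 15.1187/44

0.3436


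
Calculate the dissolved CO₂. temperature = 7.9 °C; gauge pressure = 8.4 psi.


vols = (P + 14.695)·(0.01821 + 0.09011·e^(−0.04·T))
vols = (8.4 + 14.695)·(0.01821 + 0.09011·e^(−0.04·7.9))

1.9378 volumes


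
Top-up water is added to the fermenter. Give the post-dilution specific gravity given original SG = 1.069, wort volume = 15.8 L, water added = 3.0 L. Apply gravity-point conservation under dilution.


SG_new = 1 + (SG_old − 1)·V_old/(V_old + V_water)
pts = (1.069 − 1)·1000·15.8/(15.8 + 3.0) = 57.9894
SG_new = 1 + 57.9894/1000

1.0580


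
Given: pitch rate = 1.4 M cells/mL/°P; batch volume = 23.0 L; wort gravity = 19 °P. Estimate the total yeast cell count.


cells (billions) = rate · V_L · °P
cells = 1.4 · 23.0 · 19

611.8000 billion cells


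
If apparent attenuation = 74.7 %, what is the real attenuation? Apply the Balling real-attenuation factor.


RA = AA · 0.8192
RA = 74.7 · 0.8192

61.1942 %


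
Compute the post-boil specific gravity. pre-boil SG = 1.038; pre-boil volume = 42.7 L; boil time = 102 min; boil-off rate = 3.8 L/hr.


V_post = V_pre − rate·(t/60);  SG_post = 1 + (SG_pre−1)·V_pre/V_post
V_post = 42.7 − 3.8·(102/60) = 36.2400
SG_post = 1 + (1.038 − 1)·42.7/36.2400

1.0448


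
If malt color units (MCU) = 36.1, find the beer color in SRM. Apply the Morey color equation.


SRM = 1.4922 · MCU^0.6859
SRM = 1.4922 · 36.1^0.6859

17.4631 SRM


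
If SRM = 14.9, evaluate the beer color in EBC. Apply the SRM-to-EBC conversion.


EBC = SRM · 1.97
EBC = 14.9 · 1.97

29.3530 EBC


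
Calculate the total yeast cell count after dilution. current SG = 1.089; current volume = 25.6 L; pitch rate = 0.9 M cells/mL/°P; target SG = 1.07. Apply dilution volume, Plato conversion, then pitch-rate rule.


V_w = V·((SG_c−1)/(SG_t−1)−1);  °P = 259 − 259/SG_t;  cells = rate·(V+V_w)·°P
V_w = 25.6·((1.089−1)/(1.07−1)−1) = 6.9486
V_final = 25.6 + 6.9486 = 32.5486
°P = 259 − 259/1.07 = 16.9439
cells = 0.9·32.5486·16.9439

496.3505 billion cells


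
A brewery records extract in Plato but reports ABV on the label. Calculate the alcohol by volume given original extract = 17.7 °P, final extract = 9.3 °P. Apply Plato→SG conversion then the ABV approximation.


SG = 259/(259 − P);  ABV = (OG − FG)·131.25
OG = 259/(259 − 17.7) = 1.0734
FG = 259/(259 − 9.3) = 1.0372
ABV = (1.0734 − 1.0372)·131.25

4.7392 % ABV


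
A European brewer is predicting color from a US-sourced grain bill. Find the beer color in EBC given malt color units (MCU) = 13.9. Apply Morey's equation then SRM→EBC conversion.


SRM = 1.4922·MCU^0.6859;  EBC = SRM·1.97
SRM = 1.4922·13.9^0.6859 = 9.0745
EBC = 9.0745·1.97

17.8767 EBC


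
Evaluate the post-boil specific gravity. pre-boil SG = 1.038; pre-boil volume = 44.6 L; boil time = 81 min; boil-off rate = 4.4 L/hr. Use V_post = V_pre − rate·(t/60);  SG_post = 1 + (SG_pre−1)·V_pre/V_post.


V_post = 44.6 − 4.4·(81/60) = 38.6600
SG_post = 1 + (1.038 − 1)·44.6/38.6600

1.0438


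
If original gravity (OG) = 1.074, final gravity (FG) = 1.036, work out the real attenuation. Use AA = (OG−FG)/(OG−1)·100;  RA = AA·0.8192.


AA = (1.074 − 1.036)/(1.074 − 1)·100 = 51.3514
RA = 51.3514·0.8192

42.0670 %


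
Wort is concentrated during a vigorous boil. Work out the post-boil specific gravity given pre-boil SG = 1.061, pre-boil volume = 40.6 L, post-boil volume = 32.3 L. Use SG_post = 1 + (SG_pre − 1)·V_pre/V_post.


pts_pre = (1.061 − 1)·1000 = 61.0000
pts_post = 61.0000·40.6/32.3 = 76.6749
SG_post = 1 + 76.6749/1000

1.0767


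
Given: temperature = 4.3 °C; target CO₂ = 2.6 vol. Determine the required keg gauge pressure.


psi = vols/(0.01821 + 0.09011·e^(−0.04·T)) − 14.695
psi = 2.6/(0.01821 + 0.09011·e^(−0.04·4.3)) − 14.695

12.9408 psi


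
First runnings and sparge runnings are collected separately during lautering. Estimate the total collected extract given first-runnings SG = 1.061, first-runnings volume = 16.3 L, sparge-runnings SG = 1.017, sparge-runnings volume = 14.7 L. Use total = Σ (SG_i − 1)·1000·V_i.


first = (1.061 − 1)·1000·16.3 = 994.3000
sparge = (1.017 − 1)·1000·14.7 = 249.9000
total = 994.3000 + 249.9000

1244.2000 gravity·L


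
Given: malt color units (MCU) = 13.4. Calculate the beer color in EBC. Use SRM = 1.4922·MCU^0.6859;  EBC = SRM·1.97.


SRM = 1.4922·13.4^0.6859 = 8.8493
EBC = 8.8493·1.97

17.4331 EBC


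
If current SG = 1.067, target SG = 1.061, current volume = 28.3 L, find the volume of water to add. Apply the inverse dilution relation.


V_water = V·((SG_curr − 1)/(SG_target − 1) − 1)
V_water = 28.3·((1.067 − 1)/(1.061 − 1) − 1)

2.7836 L


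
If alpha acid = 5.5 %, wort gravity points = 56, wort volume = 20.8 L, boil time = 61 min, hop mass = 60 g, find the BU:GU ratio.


U = 1.65·0.000125^(GP/1000)·(1−e^(−0.04t))/4.15;  IBU = (α/100)·m·U·1000/V;  BU:GU = IBU/GP
U = 1.65·0.000125^(56/1000)·(1−e^(−0.04·61))/4.15 = 0.2194
IBU = (5.5/100)·60·0.2194·1000/20.8 = 34.8103
BU:GU = 34.8103/56

0.6216


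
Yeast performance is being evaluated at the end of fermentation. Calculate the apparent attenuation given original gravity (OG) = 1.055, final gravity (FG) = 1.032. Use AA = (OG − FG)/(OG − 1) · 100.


AA = (1.055 − 1.032)/(1.055 − 1) · 100

41.8182 %


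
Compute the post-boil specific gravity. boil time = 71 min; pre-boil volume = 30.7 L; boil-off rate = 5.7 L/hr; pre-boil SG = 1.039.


V_post = V_pre − rate·(t/60);  SG_post = 1 + (SG_pre−1)·V_pre/V_post
V_post = 30.7 − 5.7·(71/60) = 23.9550
SG_post = 1 + (1.039 − 1)·30.7/23.9550

1.0500


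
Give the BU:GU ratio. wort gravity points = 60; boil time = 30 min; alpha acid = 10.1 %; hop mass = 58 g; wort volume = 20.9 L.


U = 1.65·0.000125^(GP/1000)·(1−e^(−0.04t))/4.15;  IBU = (α/100)·m·U·1000/V;  BU:GU = IBU/GP
U = 1.65·0.000125^(60/1000)·(1−e^(−0.04·30))/4.15 = 0.1620
IBU = (10.1/100)·58·0.1620·1000/20.9 = 45.4161
BU:GU = 45.4161/60

0.7569


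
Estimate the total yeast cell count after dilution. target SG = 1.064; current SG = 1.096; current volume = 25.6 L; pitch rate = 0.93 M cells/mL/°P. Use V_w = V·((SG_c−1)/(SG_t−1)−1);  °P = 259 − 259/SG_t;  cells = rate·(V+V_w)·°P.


V_w = 25.6·((1.096−1)/(1.064−1)−1) = 12.8000
V_final = 25.6 + 12.8000 = 38.4000
°P = 259 − 259/1.064 = 15.5789
cells = 0.93·38.4000·15.5789

556.3554 billion cells


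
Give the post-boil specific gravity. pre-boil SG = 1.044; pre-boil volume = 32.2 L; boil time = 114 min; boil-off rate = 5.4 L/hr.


V_post = V_pre − rate·(t/60);  SG_post = 1 + (SG_pre−1)·V_pre/V_post
V_post = 32.2 − 5.4·(114/60) = 21.9400
SG_post = 1 + (1.044 − 1)·32.2/21.9400

1.0646


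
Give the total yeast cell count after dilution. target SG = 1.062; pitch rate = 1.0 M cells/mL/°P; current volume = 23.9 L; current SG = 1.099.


V_w = V·((SG_c−1)/(SG_t−1)−1);  °P = 259 − 259/SG_t;  cells = rate·(V+V_w)·°P
V_w = 23.9·((1.099−1)/(1.062−1)−1) = 14.2629
V_final = 23.9 + 14.2629 = 38.1629
°P = 259 − 259/1.062 = 15.1205
cells = 1.0·38.1629·15.1205

577.0432 billion cells


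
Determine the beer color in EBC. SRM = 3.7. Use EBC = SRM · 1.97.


EBC = 3.7 · 1.97

7.2890 EBC


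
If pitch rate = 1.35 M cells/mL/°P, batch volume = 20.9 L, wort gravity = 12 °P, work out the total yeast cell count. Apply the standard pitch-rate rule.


cells (billions) = rate · V_L · °P
cells = 1.35 · 20.9 · 12

338.5800 billion cells


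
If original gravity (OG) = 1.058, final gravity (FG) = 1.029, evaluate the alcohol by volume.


ABV = (OG − FG) · 131.25
ABV = (1.058 − 1.029) · 131.25

3.8063 % ABV


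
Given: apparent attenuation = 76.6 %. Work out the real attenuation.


RA = AA · 0.8192
RA = 76.6 · 0.8192

62.7507 %


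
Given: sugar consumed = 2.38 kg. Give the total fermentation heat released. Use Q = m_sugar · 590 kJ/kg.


Q = 2.38 · 590

1404.2000 kJ


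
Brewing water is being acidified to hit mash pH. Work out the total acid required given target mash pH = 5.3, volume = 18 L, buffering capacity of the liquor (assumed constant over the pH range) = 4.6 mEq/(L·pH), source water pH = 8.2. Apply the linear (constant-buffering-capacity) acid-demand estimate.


acid = buffering capacity · (pH_source − pH_target) · V
acid = 4.6 · (8.2 − 5.3) · 18

240.1200 mEq


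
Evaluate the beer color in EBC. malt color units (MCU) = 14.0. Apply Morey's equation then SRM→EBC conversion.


SRM = 1.4922·MCU^0.6859;  EBC = SRM·1.97
SRM = 1.4922·14.0^0.6859 = 9.1192
EBC = 9.1192·1.97

17.9648 EBC


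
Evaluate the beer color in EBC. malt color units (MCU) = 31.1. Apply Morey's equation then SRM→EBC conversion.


SRM = 1.4922·MCU^0.6859;  EBC = SRM·1.97
SRM = 1.4922·31.1^0.6859 = 15.7656
EBC = 15.7656·1.97

31.0583 EBC


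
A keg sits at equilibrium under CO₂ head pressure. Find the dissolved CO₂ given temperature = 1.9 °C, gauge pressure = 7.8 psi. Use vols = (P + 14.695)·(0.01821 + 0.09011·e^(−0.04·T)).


vols = (7.8 + 14.695)·(0.01821 + 0.09011·e^(−0.04·1.9))

2.2883 volumes


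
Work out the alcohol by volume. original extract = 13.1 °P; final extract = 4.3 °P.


SG = 259/(259 − P);  ABV = (OG − FG)·131.25
OG = 259/(259 − 13.1) = 1.0533
FG = 259/(259 − 4.3) = 1.0169
ABV = (1.0533 − 1.0169)·131.25

4.7763 % ABV


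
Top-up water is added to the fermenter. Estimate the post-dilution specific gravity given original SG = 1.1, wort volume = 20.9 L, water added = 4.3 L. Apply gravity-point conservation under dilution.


SG_new = 1 + (SG_old − 1)·V_old/(V_old + V_water)
pts = (1.1 − 1)·1000·20.9/(20.9 + 4.3) = 82.9365
SG_new = 1 + 82.9365/1000

1.0829


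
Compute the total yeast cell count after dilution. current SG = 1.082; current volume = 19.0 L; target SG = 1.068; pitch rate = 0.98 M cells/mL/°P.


V_w = V·((SG_c−1)/(SG_t−1)−1);  °P = 259 − 259/SG_t;  cells = rate·(V+V_w)·°P
V_w = 19.0·((1.082−1)/(1.068−1)−1) = 3.9118
V_final = 19.0 + 3.9118 = 22.9118
°P = 259 − 259/1.068 = 16.4906
cells = 0.98·22.9118·16.4906

370.2730 billion cells


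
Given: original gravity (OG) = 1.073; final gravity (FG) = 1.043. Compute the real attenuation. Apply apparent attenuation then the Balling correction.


AA = (OG−FG)/(OG−1)·100;  RA = AA·0.8192
AA = (1.073 − 1.043)/(1.073 − 1)·100 = 41.0959
RA = 41.0959·0.8192

33.6658 %


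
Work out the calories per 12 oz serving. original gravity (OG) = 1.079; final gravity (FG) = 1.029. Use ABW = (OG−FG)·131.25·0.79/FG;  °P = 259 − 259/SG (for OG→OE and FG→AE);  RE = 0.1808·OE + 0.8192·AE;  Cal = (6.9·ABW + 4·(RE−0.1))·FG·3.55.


ABW = (1.079 − 1.029)·131.25·0.79/1.029 = 5.0383
OE = 259 − 259/1.079 = 18.9629 °P
AE = 259 − 259/1.029 = 7.2993 °P
RE = 0.1808·18.9629 + 0.8192·7.2993 = 9.4081 °P
Cal = (6.9·5.0383 + 4·(9.4081−0.1))·1.029·3.55

262.9994 kcal


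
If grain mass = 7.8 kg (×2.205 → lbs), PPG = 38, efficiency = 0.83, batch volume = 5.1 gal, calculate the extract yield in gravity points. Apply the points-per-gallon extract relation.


points = lbs × PPG × eff / vol
lbs = 7.8 × 2.205 = 17.1990
points = 17.1990 × 38 × 0.83 / 5.1

106.3640 points


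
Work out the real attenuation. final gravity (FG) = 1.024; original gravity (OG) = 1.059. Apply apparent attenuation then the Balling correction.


AA = (OG−FG)/(OG−1)·100;  RA = AA·0.8192
AA = (1.059 − 1.024)/(1.059 − 1)·100 = 59.3220
RA = 59.3220·0.8192

48.5966 %


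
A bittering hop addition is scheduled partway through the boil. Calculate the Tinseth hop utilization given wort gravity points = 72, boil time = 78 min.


U = 1.65·0.000125^(GP/1000) · (1 − e^(−0.04·t))/4.15
bigness = 1.65·0.000125^(72/1000) = 0.8639
boil_factor = (1 − e^(−0.04·78))/4.15 = 0.2303
U = 0.8639 · 0.2303

0.1990


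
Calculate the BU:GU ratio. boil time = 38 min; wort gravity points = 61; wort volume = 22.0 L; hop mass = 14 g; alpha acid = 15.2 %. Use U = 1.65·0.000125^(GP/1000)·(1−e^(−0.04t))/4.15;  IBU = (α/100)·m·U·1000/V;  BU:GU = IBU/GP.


U = 1.65·0.000125^(61/1000)·(1−e^(−0.04·38))/4.15 = 0.1795
IBU = (15.2/100)·14·0.1795·1000/22.0 = 17.3663
BU:GU = 17.3663/61

0.2847


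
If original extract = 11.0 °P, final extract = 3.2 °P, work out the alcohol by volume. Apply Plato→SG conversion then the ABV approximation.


SG = 259/(259 − P);  ABV = (OG − FG)·131.25
OG = 259/(259 − 11.0) = 1.0444
FG = 259/(259 − 3.2) = 1.0125
ABV = (1.0444 − 1.0125)·131.25

4.1797 % ABV
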